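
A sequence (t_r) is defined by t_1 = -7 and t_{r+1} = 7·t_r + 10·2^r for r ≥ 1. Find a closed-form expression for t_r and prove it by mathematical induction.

t_r = -2^(r + 1) - 3·7^(r - 1)

Computing the first terms: t_1 = -7, t_2 = -29, t_3 = -163. This suggests t_r = -2^(r + 1) - 3·7^(r - 1).
For the base case r = 1: the formula gives -7 = -7 = t_1.
For the inductive step, assume it holds for an arbitrary i ≥ 1, so t_i = -2^(i + 1) - 3·7^(i - 1).
Then t_{i+1} = 7·t_i + 10·2^i = 7·(-2^(i + 1) - 3·7^(i - 1)) + 10·2^i = -2^(i + 2) - 3·7^i = -2^((i+1) + 1) - 3·7^((i+1) - 1),
which is the claimed formula at r = i+1.
By the principle of mathematical induction, the result holds for all r ≥ 1.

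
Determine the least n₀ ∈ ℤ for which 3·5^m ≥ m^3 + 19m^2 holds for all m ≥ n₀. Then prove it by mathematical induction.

n₀ = 3

At m = 2: 75 < 84, so the inequality fails and n₀ ≥ 3. We prove 3·5^m ≥ m^3 + 19m^2 for all m ≥ 3.
Base step (m = 3): 3·5^m = 375 and m^3 + 19m^2 = 198, so 375 ≥ 198.
For the inductive step, assume it holds for an arbitrary k ≥ 3, so 3·5^k ≥ k^3 + 19k^2.
Then 3·5^(k + 1) = 5·(3·5^k) ≥ 5·(k^3 + 19k^2).
Also, for k ≥ 3 we have 5·(k^3 + 19k^2) ≥ (k+1)^3 + 19(k+1)^2, since 5·(k^3 + 19k^2) − ((k+1)^3 + 19(k+1)^2) = 4k^3 + 73k^2 - 41k - 20, which is nonnegative for all k ≥ 3.
Combining, 3·5^(k + 1) ≥ (k+1)^3 + 19(k+1)^2.
By the principle of mathematical induction, the result holds for all m ≥ 3.
Hence the smallest such n₀ is 3.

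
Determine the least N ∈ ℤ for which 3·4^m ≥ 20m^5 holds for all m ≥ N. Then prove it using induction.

At m = 9: 786432 < 1180980, so the inequality fails and N ≥ 10. We prove 3·4^m ≥ 20m^5 for all m ≥ 10.
For the base case m = 10: 3·4^m = 3145728 and 20m^5 = 2000000, so 3145728 ≥ 2000000.
For the inductive step, assume it holds for an arbitrary r ≥ 10, so 3·4^r ≥ 20r^5.
Then 3·4^(r + 1) = 4·(3·4^r) ≥ 4·(20r^5).
Also, for r ≥ 10 we have 4·(20r^5) ≥ 20(r+1)^5, since 4 ≥ (1 + 1/r)^5 for all r ≥ 10.
Combining, 3·4^(r + 1) ≥ 20(r+1)^5.
By induction, the statement is established for all m ≥ 10.
Hence the smallest such N is 10.

N = 10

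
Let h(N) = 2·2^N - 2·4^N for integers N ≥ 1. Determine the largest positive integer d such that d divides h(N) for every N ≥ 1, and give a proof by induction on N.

Computing the first values: h(1) = -4 and h(2) = -24; gcd(-4, -24) = 4, so d ≤ 4.
We prove 4 | 2·2^N - 2·4^N for all N ≥ 1 by induction on N.
For the base case N = 1: h(1) = -4 = 4·(-1), so 4 | h(1).
For the inductive step, assume it holds for an arbitrary p ≥ 1, i.e. 4 | h(p). Then
h(p+1) − 4·h(p) = (2·2^(p+1) - 2·4^(p+1)) − 4·(2·2^p - 2·4^p) = (2)·2^p·(2 − 4) = (-4)·2^p. Since 4 | h(p) by the inductive hypothesis, 4 | 4·h(p); and 4 | -4 since -4 = 4·-1. Therefore 4 | h(p+1).
This completes the induction.
Therefore the largest such d is 4.

d = 4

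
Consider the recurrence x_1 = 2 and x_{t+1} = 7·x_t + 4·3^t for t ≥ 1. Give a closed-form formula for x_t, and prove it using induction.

x_t = -3^t + 5·7^(t - 1)

Computing the first terms: x_1 = 2, x_2 = 26, x_3 = 218. This suggests x_t = -3^t + 5·7^(t - 1).
When t = 1: the formula gives 2 = 2 = x_1.
Suppose the result is true for t = p, so x_p = -3^p + 5·7^(p - 1).
Then x_{p+1} = 7·x_p + 4·3^p = 7·(-3^p + 5·7^(p - 1)) + 4·3^p = -3^(p + 1) + 5·7^p = -3^(p+1) + 5·7^((p+1) - 1),
which is the claimed formula at t = p+1.
By induction, the statement is established for all t ≥ 1.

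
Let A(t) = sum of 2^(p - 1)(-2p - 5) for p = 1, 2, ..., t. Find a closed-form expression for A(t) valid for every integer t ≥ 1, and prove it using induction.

A(t) = -2^t(2t + 3) + 3

We claim A(t) = -2^t(2t + 3) + 3 for all t ≥ 1.
When t = 1: A(1) = -7, and the closed form gives -7. They agree.
Inductive step: assume the claim holds for t = p, so A(p) = -2^p(2p + 3) + 3.
Then A(p+1) = A(p) + (2^p(-2p - 7)) = (-2^p(2p + 3) + 3) + (2^p(-2p - 7)).
Simplifying, A(p+1) = -4·2^p·p - 10·2^p + 3 = -2^(p+1)(2(p+1) + 3) + 3,
which is the closed form with t = p+1.
By the principle of mathematical induction, the result holds for all t ≥ 1.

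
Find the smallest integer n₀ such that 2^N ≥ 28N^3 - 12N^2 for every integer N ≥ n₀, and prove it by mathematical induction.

n₀ = 18

At N = 17: 131072 < 134096, so the inequality fails and n₀ ≥ 18. We prove 2^N ≥ 28N^3 - 12N^2 for all N ≥ 18.
For the base case N = 18: 2^N = 262144 and 28N^3 - 12N^2 = 159408, so 262144 ≥ 159408.
Inductive step: suppose the statement holds for some p ≥ 18, so 2^p ≥ 28p^3 - 12p^2.
Then 2^(p + 1) = 2·(2^p) ≥ 2·(28p^3 - 12p^2).
Also, for p ≥ 18 we have 2·(28p^3 - 12p^2) ≥ 28(p+1)^3 - 12(p+1)^2, since 2·(28p^3 - 12p^2) − (28(p+1)^3 - 12(p+1)^2) = 28p^3 - 96p^2 - 60p - 16, which is nonnegative for all p ≥ 18.
Combining, 2^(p + 1) ≥ 28(p+1)^3 - 12(p+1)^2.
By the principle of mathematical induction, the result holds for all N ≥ 18.
Hence the smallest such n₀ is 18.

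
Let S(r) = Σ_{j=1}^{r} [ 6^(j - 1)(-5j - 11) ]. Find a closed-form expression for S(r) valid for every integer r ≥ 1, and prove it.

We claim S(r) = -6^r(r + 2) + 2 for all r ≥ 1.
For the base case r = 1: S(1) = -16, and the closed form gives -16. They agree.
For the inductive step, assume it holds for an arbitrary j ≥ 1, so S(j) = -6^j(j + 2) + 2.
Then S(j+1) = S(j) + (6^j(-5j - 16)) = (-6^j(j + 2) + 2) + (6^j(-5j - 16)).
Simplifying, S(j+1) = -6·6^j·j - 18·6^j + 2 = -6^(j+1)((j+1) + 2) + 2,
which is the closed form with r = j+1.
By the principle of mathematical induction, the result holds for all r ≥ 1.

S(r) = -6^r(r + 2) + 2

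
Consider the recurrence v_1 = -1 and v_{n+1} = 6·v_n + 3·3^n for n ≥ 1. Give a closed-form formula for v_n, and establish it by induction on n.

Computing the first terms: v_1 = -1, v_2 = 3, v_3 = 45. This suggests v_n = -3^n + 2·6^(n - 1).
Base case (n = 1): the formula gives -1 = -1 = v_1.
For the inductive step, assume it holds for an arbitrary i ≥ 1, so v_i = -3^i + 2·6^(i - 1).
Then v_{i+1} = 6·v_i + 3·3^i = 6·(-3^i + 2·6^(i - 1)) + 3·3^i = -3^(i + 1) + 2·6^i = -3^(i+1) + 2·6^((i+1) - 1),
which is the claimed formula at n = i+1.
This completes the induction.

v_n = -3^n + 2·6^(n - 1)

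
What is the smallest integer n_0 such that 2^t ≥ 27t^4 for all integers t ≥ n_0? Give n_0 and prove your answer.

n_0 = 23

At t = 22: 4194304 < 6324912, so the inequality fails and n_0 ≥ 23. We prove 2^t ≥ 27t^4 for all t ≥ 23.
For the base case t = 23: 2^t = 8388608 and 27t^4 = 7555707, so 8388608 ≥ 7555707.
Inductive step: assume the claim holds for t = r, so 2^r ≥ 27r^4.
Then 2^(r + 1) = 2·(2^r) ≥ 2·(27r^4).
Also, for r ≥ 23 we have 2·(27r^4) ≥ 27(r+1)^4, since 2 ≥ (1 + 1/r)^4 for all r ≥ 23.
Combining, 2^(r + 1) ≥ 27(r+1)^4.
By the principle of mathematical induction, the result holds for all t ≥ 23.
Hence the smallest such n_0 is 23.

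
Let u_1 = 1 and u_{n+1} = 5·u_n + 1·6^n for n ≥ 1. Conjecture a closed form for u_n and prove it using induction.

u_n = -5^n + 6^n

Computing the first terms: u_1 = 1, u_2 = 11, u_3 = 91. This suggests u_n = -5^n + 6^n.
When n = 1: the formula gives 1 = 1 = u_1.
For the inductive step, assume it holds for an arbitrary r ≥ 1, so u_r = -5^r + 6^r.
Then u_{r+1} = 5·u_r + 1·6^r = 5·(-5^r + 6^r) + 1·6^r = -5^(r + 1) + 6^(r + 1),
which is the claimed formula at n = r+1.
This completes the induction.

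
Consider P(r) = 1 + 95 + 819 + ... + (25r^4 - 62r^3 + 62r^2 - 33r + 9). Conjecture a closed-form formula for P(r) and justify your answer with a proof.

P(r) = r(5r^4 - 3r^3 - 2r^2 - r + 2)

We claim P(r) = r(5r^4 - 3r^3 - 2r^2 - r + 2) for all r ≥ 1.
Base case (r = 1): P(1) = 1, and the closed form gives 1. They agree.
For the inductive step, assume it holds for an arbitrary i ≥ 1, so P(i) = i(5i^4 - 3i^3 - 2i^2 - i + 2).
Then P(i+1) = P(i) + (25i^4 + 38i^3 + 26i^2 + 5i + 1) = (i(5i^4 - 3i^3 - 2i^2 - i + 2)) + (25i^4 + 38i^3 + 26i^2 + 5i + 1).
Simplifying, P(i+1) = (i + 1)(5i^4 + 17i^3 + 19i^2 + 6i + 1) = (i+1)(5(i+1)^4 - 3(i+1)^3 - 2(i+1)^2 - (i+1) + 2),
which is the closed form with r = i+1.
Hence, by induction on r, the claim holds for every r ≥ 1.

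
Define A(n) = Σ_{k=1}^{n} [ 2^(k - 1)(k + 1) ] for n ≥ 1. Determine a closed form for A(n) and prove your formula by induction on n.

We claim A(n) = 2^n·n for all n ≥ 1.
When n = 1: A(1) = 2, and the closed form gives 2. They agree.
For the inductive step, assume it holds for an arbitrary k ≥ 1, so A(k) = 2^k·k.
Then A(k+1) = A(k) + (2^k(k + 2)) = (2^k·k) + (2^k(k + 2)).
Simplifying, A(k+1) = 2^(k + 1)(k + 1) = 2^(k+1)·(k+1),
which is the closed form with n = k+1.
By the principle of mathematical induction, the result holds for all n ≥ 1.

A(n) = 2^n·n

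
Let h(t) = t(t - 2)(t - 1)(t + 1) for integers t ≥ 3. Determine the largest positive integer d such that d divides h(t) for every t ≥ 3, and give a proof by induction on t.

Computing the first values: h(3) = 24 and h(4) = 120; gcd(24, 120) = 24, so d ≤ 24.
We prove 24 | t(t - 2)(t - 1)(t + 1) for all t ≥ 3 by induction on t.
When t = 3: h(3) = 24 = 24·(1), so 24 | h(3).
For the inductive step, assume it holds for an arbitrary k ≥ 3, i.e. 24 | h(k). Then
h(k+1) − h(k) = (k-1)·k·(k+1)·(k+2) − (k-2)·(k-1)·k·(k+1) = (k-1)·k·(k+1)·[(k+2) − (k-2)] = 4·(k-1)·k·(k+1). The product of 3 consecutive integers is divisible by (3)! = 6, so h(k+1) − h(k) is divisible by 4·6 = 24. By the inductive hypothesis 24 | h(k), hence 24 | h(k+1).
By the principle of mathematical induction, the result holds for all t ≥ 3.
Therefore the largest such d is 24.

d = 24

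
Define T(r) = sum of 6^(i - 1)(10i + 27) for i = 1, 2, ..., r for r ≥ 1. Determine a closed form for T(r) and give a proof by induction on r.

We claim T(r) = 6^r(2r + 5) - 5 for all r ≥ 1.
Base case (r = 1): T(1) = 37, and the closed form gives 37. They agree.
Suppose the result is true for r = i, so T(i) = 6^i(2i + 5) - 5.
Then T(i+1) = T(i) + (6^i(10i + 37)) = (6^i(2i + 5) - 5) + (6^i(10i + 37)).
Simplifying, T(i+1) = 12·6^i·i + 42·6^i - 5 = 6^(i+1)(2(i+1) + 5) - 5,
which is the closed form with r = i+1.
This completes the induction.

T(r) = 6^r(2r + 5) - 5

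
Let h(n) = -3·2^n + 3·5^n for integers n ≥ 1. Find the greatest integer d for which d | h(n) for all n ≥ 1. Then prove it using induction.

d = 9

Computing the first values: h(1) = 9 and h(2) = 63; gcd(9, 63) = 9, so d ≤ 9.
We prove 9 | -3·2^n + 3·5^n for all n ≥ 1 by induction on n.
For the base case n = 1: h(1) = 9 = 9·(1), so 9 | h(1).
Inductive step: assume the claim holds for n = p, i.e. 9 | h(p). Then
h(p+1) − 5·h(p) = (-3·2^(p+1) + 3·5^(p+1)) − 5·(-3·2^p + 3·5^p) = (-3)·2^p·(2 − 5) = (9)·2^p. Since 9 | h(p) by the inductive hypothesis, 9 | 5·h(p); and 9 | 9 since 9 = 9·1. Therefore 9 | h(p+1).
By the principle of mathematical induction, the result holds for all n ≥ 1.
Therefore the largest such d is 9.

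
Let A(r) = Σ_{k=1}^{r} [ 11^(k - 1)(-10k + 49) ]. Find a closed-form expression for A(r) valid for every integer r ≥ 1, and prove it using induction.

A(r) = 11^r(-r + 5) - 5

We claim A(r) = 11^r(-r + 5) - 5 for all r ≥ 1.
When r = 1: A(1) = 39, and the closed form gives 39. They agree.
For the inductive step, assume it holds for an arbitrary k ≥ 1, so A(k) = 11^k(-k + 5) - 5.
Then A(k+1) = A(k) + (11^k(-10k + 39)) = (11^k(-k + 5) - 5) + (11^k(-10k + 39)).
Simplifying, A(k+1) = -11·11^k·k + 44·11^k - 5 = 11^(k+1)(-(k+1) + 5) - 5,
which is the closed form with r = k+1.
By the principle of mathematical induction, the result holds for all r ≥ 1.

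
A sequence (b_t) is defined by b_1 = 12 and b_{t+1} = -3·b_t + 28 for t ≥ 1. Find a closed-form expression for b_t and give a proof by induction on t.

Computing the first terms: b_1 = 12, b_2 = -8, b_3 = 52. This suggests b_t = 5(-3)^(t - 1) + 7.
For the base case t = 1: the formula gives 12 = 12 = b_1.
Inductive step: assume the claim holds for t = j, so b_j = 5(-3)^(j - 1) + 7.
Then b_{j+1} = -3·b_j + 28 = -3·(5(-3)^(j - 1) + 7) + 28 = 5(-3)^j + 7 = 5(-3)^((j+1) - 1) + 7,
which is the claimed formula at t = j+1.
Hence, by induction on t, the claim holds for every t ≥ 1.

b_t = 5(-3)^(t - 1) + 7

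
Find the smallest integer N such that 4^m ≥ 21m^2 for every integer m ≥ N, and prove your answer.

N = 5

At m = 4: 256 < 336, so the inequality fails and N ≥ 5. We prove 4^m ≥ 21m^2 for all m ≥ 5.
When m = 5: 4^m = 1024 and 21m^2 = 525, so 1024 ≥ 525.
Suppose the result is true for m = r, so 4^r ≥ 21r^2.
Then 4^(r + 1) = 4·(4^r) ≥ 4·(21r^2).
Also, for r ≥ 5 we have 4·(21r^2) ≥ 21(r+1)^2, since 4 ≥ (1 + 1/r)^2 for all r ≥ 5.
Combining, 4^(r + 1) ≥ 21(r+1)^2.
This completes the induction.
Hence the smallest such N is 5.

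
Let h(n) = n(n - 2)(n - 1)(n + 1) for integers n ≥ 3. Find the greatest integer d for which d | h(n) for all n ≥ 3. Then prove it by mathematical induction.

Computing the first values: h(3) = 24 and h(4) = 120; gcd(24, 120) = 24, so d ≤ 24.
We prove 24 | n(n - 2)(n - 1)(n + 1) for all n ≥ 3 by induction on n.
When n = 3: h(3) = 24 = 24·(1), so 24 | h(3).
Inductive step: suppose the statement holds for some i ≥ 3, i.e. 24 | h(i). Then
h(i+1) − h(i) = (i-1)·i·(i+1)·(i+2) − (i-2)·(i-1)·i·(i+1) = (i-1)·i·(i+1)·[(i+2) − (i-2)] = 4·(i-1)·i·(i+1). The product of 3 consecutive integers is divisible by (3)! = 6, so h(i+1) − h(i) is divisible by 4·6 = 24. By the inductive hypothesis 24 | h(i), hence 24 | h(i+1).
Hence, by induction on n, the claim holds for every n ≥ 3.
Therefore the largest such d is 24.

d = 24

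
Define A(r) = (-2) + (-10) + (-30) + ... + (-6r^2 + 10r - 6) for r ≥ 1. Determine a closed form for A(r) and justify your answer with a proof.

We claim A(r) = -2r(r^2 - r + 1) for all r ≥ 1.
Base step (r = 1): A(1) = -2, and the closed form gives -2. They agree.
Suppose the result is true for r = m, so A(m) = 2m(-m^2 + m - 1).
Then A(m+1) = A(m) + (-6m^2 - 2m - 2) = (2m(-m^2 + m - 1)) + (-6m^2 - 2m - 2).
Simplifying, A(m+1) = -2(m + 1)(m^2 + m + 1) = -2(m+1)((m+1)^2 - (m+1) + 1),
which is the closed form with r = m+1.
By induction, the statement is established for all r ≥ 1.

A(r) = -2r(r^2 - r + 1)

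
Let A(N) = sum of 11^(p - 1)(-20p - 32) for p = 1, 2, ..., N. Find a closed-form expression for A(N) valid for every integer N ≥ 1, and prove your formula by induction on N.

We claim A(N) = -11^N(2N + 3) + 3 for all N ≥ 1.
For the base case N = 1: A(1) = -52, and the closed form gives -52. They agree.
For the inductive step, assume it holds for an arbitrary p ≥ 1, so A(p) = -11^p(2p + 3) + 3.
Then A(p+1) = A(p) + (11^p(-20p - 52)) = (-11^p(2p + 3) + 3) + (11^p(-20p - 52)).
Simplifying, A(p+1) = -22·11^p·p - 55·11^p + 3 = -11^(p+1)(2(p+1) + 3) + 3,
which is the closed form with N = p+1.
This completes the induction.

A(N) = -11^N(2N + 3) + 3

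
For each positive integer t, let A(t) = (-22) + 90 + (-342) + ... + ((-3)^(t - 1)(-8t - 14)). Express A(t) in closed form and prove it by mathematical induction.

A(t) = 2(-3)^t(t + 2) - 4

We claim A(t) = 2(-3)^t(t + 2) - 4 for all t ≥ 1.
For the base case t = 1: A(1) = -22, and the closed form gives -22. They agree.
Inductive step: assume the claim holds for t = p, so A(p) = 2(-3)^p(p + 2) - 4.
Then A(p+1) = A(p) + ((-3)^p(-8p - 22)) = (2(-3)^p(p + 2) - 4) + ((-3)^p(-8p - 22)).
Simplifying, A(p+1) = -6(-3)^p·p - 18(-3)^p - 4 = 2(-3)^(p+1)((p+1) + 2) - 4,
which is the closed form with t = p+1.
By induction, the statement is established for all t ≥ 1.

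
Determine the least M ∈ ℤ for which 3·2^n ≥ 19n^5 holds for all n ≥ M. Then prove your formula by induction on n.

At n = 26: 201326592 < 225746144, so the inequality fails and M ≥ 27. We prove 3·2^n ≥ 19n^5 for all n ≥ 27.
Base case (n = 27): 3·2^n = 402653184 and 19n^5 = 272629233, so 402653184 ≥ 272629233.
Suppose the result is true for n = p, so 3·2^p ≥ 19p^5.
Then 3·2^(p + 1) = 2·(3·2^p) ≥ 2·(19p^5).
Also, for p ≥ 27 we have 2·(19p^5) ≥ 19(p+1)^5, since 2 ≥ (1 + 1/p)^5 for all p ≥ 27.
Combining, 3·2^(p + 1) ≥ 19(p+1)^5.
By the principle of mathematical induction, the result holds for all n ≥ 27.
Hence the smallest such M is 27.

M = 27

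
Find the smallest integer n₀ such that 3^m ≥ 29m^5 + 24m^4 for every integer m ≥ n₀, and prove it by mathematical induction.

n₀ = 16

At m = 15: 14348907 < 23236875, so the inequality fails and n₀ ≥ 16. We prove 3^m ≥ 29m^5 + 24m^4 for all m ≥ 16.
When m = 16: 3^m = 43046721 and 29m^5 + 24m^4 = 31981568, so 43046721 ≥ 31981568.
Inductive step: suppose the statement holds for some p ≥ 16, so 3^p ≥ 29p^5 + 24p^4.
Then 3^(p + 1) = 3·(3^p) ≥ 3·(29p^5 + 24p^4).
Also, for p ≥ 16 we have 3·(29p^5 + 24p^4) ≥ 29(p+1)^5 + 24(p+1)^4, since 3·(29p^5 + 24p^4) − (29(p+1)^5 + 24(p+1)^4) = 58p^5 - 97p^4 - 386p^3 - 434p^2 - 241p - 53, which is nonnegative for all p ≥ 16.
Combining, 3^(p + 1) ≥ 29(p+1)^5 + 24(p+1)^4.
Hence, by induction on m, the claim holds for every m ≥ 16.
Hence the smallest such n₀ is 16.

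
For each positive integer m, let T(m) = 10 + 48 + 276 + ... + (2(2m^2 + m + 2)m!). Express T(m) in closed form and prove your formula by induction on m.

We claim T(m) = (4m + 2)(m + 1)! - 2 for all m ≥ 1.
Base case (m = 1): T(1) = 10, and the closed form gives 10. They agree.
Inductive step: suppose the statement holds for some r ≥ 1, so T(r) = (4r + 2)(r + 1)! - 2.
Then T(r+1) = T(r) + (2(2r^2 + 5r + 5)(r + 1)!) = ((4r + 2)(r + 1)! - 2) + (2(2r^2 + 5r + 5)(r + 1)!).
Simplifying, T(r+1) = (4(r+1) + 2)((r+1) + 1)! - 2,
which is the closed form with m = r+1.
By induction, the statement is established for all m ≥ 1.

T(m) = (4m + 2)(m + 1)! - 2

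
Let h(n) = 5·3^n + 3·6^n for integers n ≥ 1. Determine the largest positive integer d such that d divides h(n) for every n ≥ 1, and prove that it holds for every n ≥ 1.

Computing the first values: h(1) = 33 and h(2) = 153; gcd(33, 153) = 3, so d ≤ 3.
We prove 3 | 5·3^n + 3·6^n for all n ≥ 1 by induction on n.
For the base case n = 1: h(1) = 33 = 3·(11), so 3 | h(1).
Suppose the result is true for n = j, i.e. 3 | h(j). Then
h(j+1) − 6·h(j) = (5·3^(j+1) + 3·6^(j+1)) − 6·(5·3^j + 3·6^j) = (5)·3^j·(3 − 6) = (-15)·3^j. Since 3 | h(j) by the inductive hypothesis, 3 | 6·h(j); and 3 | -15 since -15 = 3·-5. Therefore 3 | h(j+1).
By induction, the statement is established for all n ≥ 1.
Therefore the largest such d is 3.

d = 3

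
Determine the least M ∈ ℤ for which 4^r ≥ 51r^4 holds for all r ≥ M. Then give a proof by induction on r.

M = 10

At r = 9: 262144 < 334611, so the inequality fails and M ≥ 10. We prove 4^r ≥ 51r^4 for all r ≥ 10.
When r = 10: 4^r = 1048576 and 51r^4 = 510000, so 1048576 ≥ 510000.
For the inductive step, assume it holds for an arbitrary p ≥ 10, so 4^p ≥ 51p^4.
Then 4^(p + 1) = 4·(4^p) ≥ 4·(51p^4).
Also, for p ≥ 10 we have 4·(51p^4) ≥ 51(p+1)^4, since 4 ≥ (1 + 1/p)^4 for all p ≥ 10.
Combining, 4^(p + 1) ≥ 51(p+1)^4.
By the principle of mathematical induction, the result holds for all r ≥ 10.
Hence the smallest such M is 10.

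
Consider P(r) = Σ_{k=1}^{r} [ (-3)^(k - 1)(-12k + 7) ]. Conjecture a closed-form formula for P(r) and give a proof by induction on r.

P(r) = (-3)^r(3r - 1) + 1

We claim P(r) = (-3)^r(3r - 1) + 1 for all r ≥ 1.
Base step (r = 1): P(1) = -5, and the closed form gives -5. They agree.
For the inductive step, assume it holds for an arbitrary k ≥ 1, so P(k) = (-3)^k(3k - 1) + 1.
Then P(k+1) = P(k) + ((-3)^k(-12k - 5)) = ((-3)^k(3k - 1) + 1) + ((-3)^k(-12k - 5)).
Simplifying, P(k+1) = -9(-3)^k·k - 6(-3)^k + 1 = (-3)^(k+1)(3(k+1) - 1) + 1,
which is the closed form with r = k+1.
By the principle of mathematical induction, the result holds for all r ≥ 1.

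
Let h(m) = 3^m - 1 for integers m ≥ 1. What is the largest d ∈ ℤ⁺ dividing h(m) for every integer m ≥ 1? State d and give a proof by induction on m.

d = 2

Computing the first values: h(1) = 2 and h(2) = 8; gcd(2, 8) = 2, so d ≤ 2.
We prove 2 | 3^m - 1 for all m ≥ 1 by induction on m.
Base step (m = 1): h(1) = 2 = 2·(1), so 2 | h(1).
Inductive step: assume the claim holds for m = r, i.e. 2 | h(r). Then
3^{r+1} − 1^{r+1} = 3·3^r − 1·1^r = 3·(3^r − 1^r) + (2)·1^r. The first term is divisible by 2 by the inductive hypothesis, and the second term (2)·1^r is divisible by 2 since 2 | 2. Hence 2 | h(r+1).
This completes the induction.
Therefore the largest such d is 2.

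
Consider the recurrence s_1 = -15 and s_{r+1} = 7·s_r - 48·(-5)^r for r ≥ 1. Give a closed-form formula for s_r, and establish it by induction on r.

Computing the first terms: s_1 = -15, s_2 = 135, s_3 = -255. This suggests s_r = 4(-5)^r + 5·7^(r - 1).
For the base case r = 1: the formula gives -15 = -15 = s_1.
Inductive step: assume the claim holds for r = j, so s_j = 4(-5)^j + 5·7^(j - 1).
Then s_{j+1} = 7·s_j - 48·(-5)^j = 7·(4(-5)^j + 5·7^(j - 1)) - 48·(-5)^j = 4(-5)^(j + 1) + 5·7^j = 4(-5)^(j+1) + 5·7^((j+1) - 1),
which is the claimed formula at r = j+1.
By the principle of mathematical induction, the result holds for all r ≥ 1.

s_r = 4(-5)^r + 5·7^(r - 1)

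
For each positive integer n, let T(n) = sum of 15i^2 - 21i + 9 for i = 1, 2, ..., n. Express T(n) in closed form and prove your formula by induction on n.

We claim T(n) = n(5n^2 - 3n + 1) for all n ≥ 1.
Base case (n = 1): T(1) = 3, and the closed form gives 3. They agree.
Inductive step: suppose the statement holds for some i ≥ 1, so T(i) = i(5i^2 - 3i + 1).
Then T(i+1) = T(i) + (15i^2 + 9i + 3) = (i(5i^2 - 3i + 1)) + (15i^2 + 9i + 3).
Simplifying, T(i+1) = (i + 1)(5i^2 + 7i + 3) = (i+1)(5(i+1)^2 - 3(i+1) + 1),
which is the closed form with n = i+1.
By induction, the statement is established for all n ≥ 1.

T(n) = n(5n^2 - 3n + 1)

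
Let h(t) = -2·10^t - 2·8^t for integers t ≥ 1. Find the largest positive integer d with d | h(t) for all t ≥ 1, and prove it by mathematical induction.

d = 4

Computing the first values: h(1) = -36 and h(2) = -328; gcd(-36, -328) = 4, so d ≤ 4.
We prove 4 | -2·10^t - 2·8^t for all t ≥ 1 by induction on t.
Base case (t = 1): h(1) = -36 = 4·(-9), so 4 | h(1).
Suppose the result is true for t = j, i.e. 4 | h(j). Then
h(j+1) − 10·h(j) = (-2·10^(j+1) - 2·8^(j+1)) − 10·(-2·10^j - 2·8^j) = (-2)·8^j·(8 − 10) = (4)·8^j. Since 4 | h(j) by the inductive hypothesis, 4 | 10·h(j); and 4 | 4 since 4 = 4·1. Therefore 4 | h(j+1).
Hence, by induction on t, the claim holds for every t ≥ 1.
Therefore the largest such d is 4.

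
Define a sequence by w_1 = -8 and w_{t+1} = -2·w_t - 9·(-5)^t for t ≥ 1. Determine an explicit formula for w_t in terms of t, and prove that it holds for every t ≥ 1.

w_t = 7(-2)^(t - 1) + 3(-5)^t

Computing the first terms: w_1 = -8, w_2 = 61, w_3 = -347. This suggests w_t = 7(-2)^(t - 1) + 3(-5)^t.
Base step (t = 1): the formula gives -8 = -8 = w_1.
Inductive step: assume the claim holds for t = r, so w_r = 7(-2)^(r - 1) + 3(-5)^r.
Then w_{r+1} = -2·w_r - 9·(-5)^r = -2·(7(-2)^(r - 1) + 3(-5)^r) - 9·(-5)^r = 7(-2)^r + 3(-5)^(r + 1) = 7(-2)^((r+1) - 1) + 3(-5)^(r+1),
which is the claimed formula at t = r+1.
This completes the induction.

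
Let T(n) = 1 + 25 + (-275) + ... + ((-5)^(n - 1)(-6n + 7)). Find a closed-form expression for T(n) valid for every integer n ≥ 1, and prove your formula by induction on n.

We claim T(n) = (-5)^n(n - 1) + 1 for all n ≥ 1.
Base case (n = 1): T(1) = 1, and the closed form gives 1. They agree.
For the inductive step, assume it holds for an arbitrary r ≥ 1, so T(r) = (-5)^r(r - 1) + 1.
Then T(r+1) = T(r) + ((-5)^r(-6r + 1)) = ((-5)^r(r - 1) + 1) + ((-5)^r(-6r + 1)).
Simplifying, T(r+1) = (-5)^(r + 1)r + 1 = (-5)^(r+1)((r+1) - 1) + 1,
which is the closed form with n = r+1.
By the principle of mathematical induction, the result holds for all n ≥ 1.

T(n) = (-5)^n(n - 1) + 1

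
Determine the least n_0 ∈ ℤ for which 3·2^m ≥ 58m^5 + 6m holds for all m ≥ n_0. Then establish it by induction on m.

At m = 28: 805306368 < 998201512, so the inequality fails and n_0 ≥ 29. We prove 3·2^m ≥ 58m^5 + 6m for all m ≥ 29.
Base case (m = 29): 3·2^m = 1610612736 and 58m^5 + 6m = 1189646816, so 1610612736 ≥ 1189646816.
For the inductive step, assume it holds for an arbitrary r ≥ 29, so 3·2^r ≥ 58r^5 + 6r.
Then 3·2^(r + 1) = 2·(3·2^r) ≥ 2·(58r^5 + 6r).
Also, for r ≥ 29 we have 2·(58r^5 + 6r) ≥ 58(r+1)^5 + 6(r+1), since 2·(58r^5 + 6r) − (58(r+1)^5 + 6(r+1)) = 58r^5 - 290r^4 - 580r^3 - 580r^2 - 284r - 64, which is nonnegative for all r ≥ 29.
Combining, 3·2^(r + 1) ≥ 58(r+1)^5 + 6(r+1).
By the principle of mathematical induction, the result holds for all m ≥ 29.
Hence the smallest such n_0 is 29.

n_0 = 29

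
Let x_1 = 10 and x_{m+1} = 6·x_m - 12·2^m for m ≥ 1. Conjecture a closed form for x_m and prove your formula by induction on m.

Computing the first terms: x_1 = 10, x_2 = 36, x_3 = 168. This suggests x_m = 3·2^m + 4·6^(m - 1).
For the base case m = 1: the formula gives 10 = 10 = x_1.
Inductive step: assume the claim holds for m = k, so x_k = 3·2^k + 4·6^(k - 1).
Then x_{k+1} = 6·x_k - 12·2^k = 6·(3·2^k + 4·6^(k - 1)) - 12·2^k = 3·2^(k + 1) + 4·6^k = 3·2^(k+1) + 4·6^((k+1) - 1),
which is the claimed formula at m = k+1.
Hence, by induction on m, the claim holds for every m ≥ 1.

x_m = 3·2^m + 4·6^(m - 1)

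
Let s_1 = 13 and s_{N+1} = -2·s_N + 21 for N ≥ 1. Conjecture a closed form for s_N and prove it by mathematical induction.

Computing the first terms: s_1 = 13, s_2 = -5, s_3 = 31. This suggests s_N = -3(-2)^N + 7.
Base step (N = 1): the formula gives 13 = 13 = s_1.
Inductive step: suppose the statement holds for some m ≥ 1, so s_m = -3(-2)^m + 7.
Then s_{m+1} = -2·s_m + 21 = -2·(-3(-2)^m + 7) + 21 = -3(-2)^(m + 1) + 7,
which is the claimed formula at N = m+1.
Hence, by induction on N, the claim holds for every N ≥ 1.

s_N = -3(-2)^N + 7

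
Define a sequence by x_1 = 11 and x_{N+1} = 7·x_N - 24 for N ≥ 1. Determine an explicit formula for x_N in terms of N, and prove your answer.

Computing the first terms: x_1 = 11, x_2 = 53, x_3 = 347. This suggests x_N = 7^N + 4.
Base step (N = 1): the formula gives 11 = 11 = x_1.
Inductive step: suppose the statement holds for some i ≥ 1, so x_i = 7^i + 4.
Then x_{i+1} = 7·x_i - 24 = 7·(7^i + 4) - 24 = 7^(i + 1) + 4,
which is the claimed formula at N = i+1.
By induction, the statement is established for all N ≥ 1.

x_N = 7^N + 4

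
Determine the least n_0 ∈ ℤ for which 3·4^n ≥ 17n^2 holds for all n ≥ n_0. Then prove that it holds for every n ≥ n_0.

n_0 = 3

At n = 2: 48 < 68, so the inequality fails and n_0 ≥ 3. We prove 3·4^n ≥ 17n^2 for all n ≥ 3.
When n = 3: 3·4^n = 192 and 17n^2 = 153, so 192 ≥ 153.
Suppose the result is true for n = j, so 3·4^j ≥ 17j^2.
Then 3·4^(j + 1) = 4·(3·4^j) ≥ 4·(17j^2).
Also, for j ≥ 3 we have 4·(17j^2) ≥ 17(j+1)^2, since 4 ≥ (1 + 1/j)^2 for all j ≥ 3.
Combining, 3·4^(j + 1) ≥ 17(j+1)^2.
By induction, the statement is established for all n ≥ 3.
Hence the smallest such n_0 is 3.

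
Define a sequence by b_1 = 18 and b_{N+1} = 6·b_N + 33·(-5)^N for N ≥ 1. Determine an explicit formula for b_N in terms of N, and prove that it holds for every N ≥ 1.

b_N = -3(-5)^N + 3·6^(N - 1)

Computing the first terms: b_1 = 18, b_2 = -57, b_3 = 483. This suggests b_N = -3(-5)^N + 3·6^(N - 1).
When N = 1: the formula gives 18 = 18 = b_1.
Inductive step: assume the claim holds for N = k, so b_k = -3(-5)^k + 3·6^(k - 1).
Then b_{k+1} = 6·b_k + 33·(-5)^k = 6·(-3(-5)^k + 3·6^(k - 1)) + 33·(-5)^k = -3(-5)^(k + 1) + 3·6^k = -3(-5)^(k+1) + 3·6^((k+1) - 1),
which is the claimed formula at N = k+1.
By induction, the statement is established for all N ≥ 1.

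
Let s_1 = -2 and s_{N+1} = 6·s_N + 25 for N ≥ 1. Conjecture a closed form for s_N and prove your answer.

s_N = 3·6^(N - 1) - 5

Computing the first terms: s_1 = -2, s_2 = 13, s_3 = 103. This suggests s_N = 3·6^(N - 1) - 5.
Base case (N = 1): the formula gives -2 = -2 = s_1.
For the inductive step, assume it holds for an arbitrary p ≥ 1, so s_p = 3·6^(p - 1) - 5.
Then s_{p+1} = 6·s_p + 25 = 6·(3·6^(p - 1) - 5) + 25 = 3·6^p - 5 = 3·6^((p+1) - 1) - 5,
which is the claimed formula at N = p+1.
By induction, the statement is established for all N ≥ 1.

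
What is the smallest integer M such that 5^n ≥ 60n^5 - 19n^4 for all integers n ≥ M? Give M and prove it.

At n = 9: 1953125 < 3418281, so the inequality fails and M ≥ 10. We prove 5^n ≥ 60n^5 - 19n^4 for all n ≥ 10.
For the base case n = 10: 5^n = 9765625 and 60n^5 - 19n^4 = 5810000, so 9765625 ≥ 5810000.
For the inductive step, assume it holds for an arbitrary k ≥ 10, so 5^k ≥ 60k^5 - 19k^4.
Then 5^(k + 1) = 5·(5^k) ≥ 5·(60k^5 - 19k^4).
Also, for k ≥ 10 we have 5·(60k^5 - 19k^4) ≥ 60(k+1)^5 - 19(k+1)^4, since 5·(60k^5 - 19k^4) − (60(k+1)^5 - 19(k+1)^4) = 240k^5 - 376k^4 - 524k^3 - 486k^2 - 224k - 41, which is nonnegative for all k ≥ 10.
Combining, 5^(k + 1) ≥ 60(k+1)^5 - 19(k+1)^4.
This completes the induction.
Hence the smallest such M is 10.

M = 10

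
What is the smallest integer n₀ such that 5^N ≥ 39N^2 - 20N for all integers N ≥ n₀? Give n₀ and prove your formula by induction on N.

n₀ = 4

At N = 3: 125 < 291, so the inequality fails and n₀ ≥ 4. We prove 5^N ≥ 39N^2 - 20N for all N ≥ 4.
When N = 4: 5^N = 625 and 39N^2 - 20N = 544, so 625 ≥ 544.
For the inductive step, assume it holds for an arbitrary m ≥ 4, so 5^m ≥ 39m^2 - 20m.
Then 5^(m + 1) = 5·(5^m) ≥ 5·(39m^2 - 20m).
Also, for m ≥ 4 we have 5·(39m^2 - 20m) ≥ 39(m+1)^2 - 20(m+1), since 5·(39m^2 - 20m) − (39(m+1)^2 - 20(m+1)) = 156m^2 - 158m - 19, which is nonnegative for all m ≥ 4.
Combining, 5^(m + 1) ≥ 39(m+1)^2 - 20(m+1).
This completes the induction.
Hence the smallest such n₀ is 4.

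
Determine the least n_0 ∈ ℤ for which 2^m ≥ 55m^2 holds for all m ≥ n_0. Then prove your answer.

At m = 13: 8192 < 9295, so the inequality fails and n_0 ≥ 14. We prove 2^m ≥ 55m^2 for all m ≥ 14.
For the base case m = 14: 2^m = 16384 and 55m^2 = 10780, so 16384 ≥ 10780.
Inductive step: suppose the statement holds for some k ≥ 14, so 2^k ≥ 55k^2.
Then 2^(k + 1) = 2·(2^k) ≥ 2·(55k^2).
Also, for k ≥ 14 we have 2·(55k^2) ≥ 55(k+1)^2, since 2 ≥ (1 + 1/k)^2 for all k ≥ 14.
Combining, 2^(k + 1) ≥ 55(k+1)^2.
Hence, by induction on m, the claim holds for every m ≥ 14.
Hence the smallest such n_0 is 14.

n_0 = 14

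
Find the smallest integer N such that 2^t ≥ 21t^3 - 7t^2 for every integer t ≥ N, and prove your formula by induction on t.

N = 17

At t = 16: 65536 < 84224, so the inequality fails and N ≥ 17. We prove 2^t ≥ 21t^3 - 7t^2 for all t ≥ 17.
Base step (t = 17): 2^t = 131072 and 21t^3 - 7t^2 = 101150, so 131072 ≥ 101150.
Inductive step: assume the claim holds for t = j, so 2^j ≥ 21j^3 - 7j^2.
Then 2^(j + 1) = 2·(2^j) ≥ 2·(21j^3 - 7j^2).
Also, for j ≥ 17 we have 2·(21j^3 - 7j^2) ≥ 21(j+1)^3 - 7(j+1)^2, since 2·(21j^3 - 7j^2) − (21(j+1)^3 - 7(j+1)^2) = 21j^3 - 70j^2 - 49j - 14, which is nonnegative for all j ≥ 17.
Combining, 2^(j + 1) ≥ 21(j+1)^3 - 7(j+1)^2.
Hence, by induction on t, the claim holds for every t ≥ 17.
Hence the smallest such N is 17.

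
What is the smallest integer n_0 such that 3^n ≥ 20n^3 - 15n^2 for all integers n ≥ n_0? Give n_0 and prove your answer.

At n = 8: 6561 < 9280, so the inequality fails and n_0 ≥ 9. We prove 3^n ≥ 20n^3 - 15n^2 for all n ≥ 9.
For the base case n = 9: 3^n = 19683 and 20n^3 - 15n^2 = 13365, so 19683 ≥ 13365.
Inductive step: assume the claim holds for n = r, so 3^r ≥ 20r^3 - 15r^2.
Then 3^(r + 1) = 3·(3^r) ≥ 3·(20r^3 - 15r^2).
Also, for r ≥ 9 we have 3·(20r^3 - 15r^2) ≥ 20(r+1)^3 - 15(r+1)^2, since 3·(20r^3 - 15r^2) − (20(r+1)^3 - 15(r+1)^2) = 40r^3 - 90r^2 - 30r - 5, which is nonnegative for all r ≥ 9.
Combining, 3^(r + 1) ≥ 20(r+1)^3 - 15(r+1)^2.
Hence, by induction on n, the claim holds for every n ≥ 9.
Hence the smallest such n_0 is 9.

n_0 = 9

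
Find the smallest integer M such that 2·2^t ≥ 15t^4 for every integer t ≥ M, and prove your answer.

At t = 20: 2097152 < 2400000, so the inequality fails and M ≥ 21. We prove 2·2^t ≥ 15t^4 for all t ≥ 21.
Base case (t = 21): 2·2^t = 4194304 and 15t^4 = 2917215, so 4194304 ≥ 2917215.
Inductive step: assume the claim holds for t = i, so 2·2^i ≥ 15i^4.
Then 2·2^(i + 1) = 2·(2·2^i) ≥ 2·(15i^4).
Also, for i ≥ 21 we have 2·(15i^4) ≥ 15(i+1)^4, since 2 ≥ (1 + 1/i)^4 for all i ≥ 21.
Combining, 2·2^(i + 1) ≥ 15(i+1)^4.
By the principle of mathematical induction, the result holds for all t ≥ 21.
Hence the smallest such M is 21.

M = 21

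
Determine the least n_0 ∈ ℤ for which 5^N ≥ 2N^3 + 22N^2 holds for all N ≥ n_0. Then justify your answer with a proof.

At N = 3: 125 < 252, so the inequality fails and n_0 ≥ 4. We prove 5^N ≥ 2N^3 + 22N^2 for all N ≥ 4.
Base step (N = 4): 5^N = 625 and 2N^3 + 22N^2 = 480, so 625 ≥ 480.
For the inductive step, assume it holds for an arbitrary i ≥ 4, so 5^i ≥ 2i^3 + 22i^2.
Then 5^(i + 1) = 5·(5^i) ≥ 5·(2i^3 + 22i^2).
Also, for i ≥ 4 we have 5·(2i^3 + 22i^2) ≥ 2(i+1)^3 + 22(i+1)^2, since 5·(2i^3 + 22i^2) − (2(i+1)^3 + 22(i+1)^2) = 8i^3 + 82i^2 - 50i - 24, which is nonnegative for all i ≥ 4.
Combining, 5^(i + 1) ≥ 2(i+1)^3 + 22(i+1)^2.
Hence, by induction on N, the claim holds for every N ≥ 4.
Hence the smallest such n_0 is 4.

n_0 = 4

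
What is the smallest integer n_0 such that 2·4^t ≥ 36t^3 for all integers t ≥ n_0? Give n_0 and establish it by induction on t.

At t = 5: 2048 < 4500, so the inequality fails and n_0 ≥ 6. We prove 2·4^t ≥ 36t^3 for all t ≥ 6.
For the base case t = 6: 2·4^t = 8192 and 36t^3 = 7776, so 8192 ≥ 7776.
Suppose the result is true for t = r, so 2·4^r ≥ 36r^3.
Then 2·4^(r + 1) = 4·(2·4^r) ≥ 4·(36r^3).
Also, for r ≥ 6 we have 4·(36r^3) ≥ 36(r+1)^3, since 4 ≥ (1 + 1/r)^3 for all r ≥ 6.
Combining, 2·4^(r + 1) ≥ 36(r+1)^3.
Hence, by induction on t, the claim holds for every t ≥ 6.
Hence the smallest such n_0 is 6.

n_0 = 6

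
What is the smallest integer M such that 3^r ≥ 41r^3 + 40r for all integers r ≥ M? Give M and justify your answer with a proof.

At r = 9: 19683 < 30249, so the inequality fails and M ≥ 10. We prove 3^r ≥ 41r^3 + 40r for all r ≥ 10.
For the base case r = 10: 3^r = 59049 and 41r^3 + 40r = 41400, so 59049 ≥ 41400.
Suppose the result is true for r = j, so 3^j ≥ 41j^3 + 40j.
Then 3^(j + 1) = 3·(3^j) ≥ 3·(41j^3 + 40j).
Also, for j ≥ 10 we have 3·(41j^3 + 40j) ≥ 41(j+1)^3 + 40(j+1), since 3·(41j^3 + 40j) − (41(j+1)^3 + 40(j+1)) = 82j^3 - 123j^2 - 43j - 81, which is nonnegative for all j ≥ 10.
Combining, 3^(j + 1) ≥ 41(j+1)^3 + 40(j+1).
Hence, by induction on r, the claim holds for every r ≥ 10.
Hence the smallest such M is 10.

M = 10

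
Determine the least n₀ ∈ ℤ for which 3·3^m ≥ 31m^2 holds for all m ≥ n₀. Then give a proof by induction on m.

n₀ = 6

At m = 5: 729 < 775, so the inequality fails and n₀ ≥ 6. We prove 3·3^m ≥ 31m^2 for all m ≥ 6.
Base step (m = 6): 3·3^m = 2187 and 31m^2 = 1116, so 2187 ≥ 1116.
Suppose the result is true for m = k, so 3·3^k ≥ 31k^2.
Then 3·3^(k + 1) = 3·(3·3^k) ≥ 3·(31k^2).
Also, for k ≥ 6 we have 3·(31k^2) ≥ 31(k+1)^2, since 3 ≥ (1 + 1/k)^2 for all k ≥ 6.
Combining, 3·3^(k + 1) ≥ 31(k+1)^2.
This completes the induction.
Hence the smallest such n₀ is 6.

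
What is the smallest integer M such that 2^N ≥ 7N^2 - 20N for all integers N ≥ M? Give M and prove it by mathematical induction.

M = 9

At N = 8: 256 < 288, so the inequality fails and M ≥ 9. We prove 2^N ≥ 7N^2 - 20N for all N ≥ 9.
When N = 9: 2^N = 512 and 7N^2 - 20N = 387, so 512 ≥ 387.
Inductive step: assume the claim holds for N = k, so 2^k ≥ 7k^2 - 20k.
Then 2^(k + 1) = 2·(2^k) ≥ 2·(7k^2 - 20k).
Also, for k ≥ 9 we have 2·(7k^2 - 20k) ≥ 7(k+1)^2 - 20(k+1), since 2·(7k^2 - 20k) − (7(k+1)^2 - 20(k+1)) = 7k^2 - 34k + 13, which is nonnegative for all k ≥ 9.
Combining, 2^(k + 1) ≥ 7(k+1)^2 - 20(k+1).
This completes the induction.
Hence the smallest such M is 9.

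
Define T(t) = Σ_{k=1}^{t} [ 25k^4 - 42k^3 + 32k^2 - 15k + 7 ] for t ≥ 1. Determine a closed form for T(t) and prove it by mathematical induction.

T(t) = t(5t^4 + 2t^3 - 2t^2 - 2t + 4)

We claim T(t) = t(5t^4 + 2t^3 - 2t^2 - 2t + 4) for all t ≥ 1.
For the base case t = 1: T(1) = 7, and the closed form gives 7. They agree.
Inductive step: assume the claim holds for t = k, so T(k) = k(5k^4 + 2k^3 - 2k^2 - 2k + 4).
Then T(k+1) = T(k) + (25k^4 + 58k^3 + 56k^2 + 23k + 7) = (k(5k^4 + 2k^3 - 2k^2 - 2k + 4)) + (25k^4 + 58k^3 + 56k^2 + 23k + 7).
Simplifying, T(k+1) = (k + 1)(5k^4 + 22k^3 + 34k^2 + 20k + 7) = (k+1)(5(k+1)^4 + 2(k+1)^3 - 2(k+1)^2 - 2(k+1) + 4),
which is the closed form with t = k+1.
By induction, the statement is established for all t ≥ 1.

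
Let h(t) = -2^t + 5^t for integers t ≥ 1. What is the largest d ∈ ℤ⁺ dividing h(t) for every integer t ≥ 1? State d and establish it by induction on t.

Computing the first values: h(1) = 3 and h(2) = 21; gcd(3, 21) = 3, so d ≤ 3.
We prove 3 | -2^t + 5^t for all t ≥ 1 by induction on t.
For the base case t = 1: h(1) = 3 = 3·(1), so 3 | h(1).
Inductive step: assume the claim holds for t = j, i.e. 3 | h(j). Then
5^{j+1} − 2^{j+1} = 5·5^j − 2·2^j = 5·(5^j − 2^j) + (3)·2^j. The first term is divisible by 3 by the inductive hypothesis, and the second term (3)·2^j is divisible by 3 since 3 | 3. Hence 3 | h(j+1).
Hence, by induction on t, the claim holds for every t ≥ 1.
Therefore the largest such d is 3.

d = 3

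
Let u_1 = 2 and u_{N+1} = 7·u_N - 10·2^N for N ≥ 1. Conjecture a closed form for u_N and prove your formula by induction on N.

Computing the first terms: u_1 = 2, u_2 = -6, u_3 = -82. This suggests u_N = 2^(N + 1) - 2·7^(N - 1).
When N = 1: the formula gives 2 = 2 = u_1.
Inductive step: suppose the statement holds for some r ≥ 1, so u_r = 2^(r + 1) - 2·7^(r - 1).
Then u_{r+1} = 7·u_r - 10·2^r = 7·(2^(r + 1) - 2·7^(r - 1)) - 10·2^r = 2^(r + 2) - 2·7^r = 2^((r+1) + 1) - 2·7^((r+1) - 1),
which is the claimed formula at N = r+1.
By the principle of mathematical induction, the result holds for all N ≥ 1.

u_N = 2^(N + 1) - 2·7^(N - 1)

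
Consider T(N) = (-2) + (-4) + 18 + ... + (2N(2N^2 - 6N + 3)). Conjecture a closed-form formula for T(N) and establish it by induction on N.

We claim T(N) = N(N + 1)(N^2 - 3N + 1) for all N ≥ 1.
When N = 1: T(1) = -2, and the closed form gives -2. They agree.
For the inductive step, assume it holds for an arbitrary k ≥ 1, so T(k) = k(k^3 - 2k^2 - 2k + 1).
Then T(k+1) = T(k) + (4k^3 - 6k - 2) = (k(k^3 - 2k^2 - 2k + 1)) + (4k^3 - 6k - 2).
Simplifying, T(k+1) = (k + 1)(k + 2)(k^2 - k - 1) = (k+1)((k+1) + 1)((k+1)^2 - 3(k+1) + 1),
which is the closed form with N = k+1.
This completes the induction.

T(N) = N(N + 1)(N^2 - 3N + 1)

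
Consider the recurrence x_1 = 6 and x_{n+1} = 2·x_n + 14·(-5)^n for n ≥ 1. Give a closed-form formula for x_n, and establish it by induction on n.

Computing the first terms: x_1 = 6, x_2 = -58, x_3 = 234. This suggests x_n = -2(-5)^n - 2^(n + 1).
For the base case n = 1: the formula gives 6 = 6 = x_1.
Suppose the result is true for n = m, so x_m = -2(-5)^m - 2^(m + 1).
Then x_{m+1} = 2·x_m + 14·(-5)^m = 2·(-2(-5)^m - 2^(m + 1)) + 14·(-5)^m = -2(-5)^(m + 1) - 2^(m + 2) = -2(-5)^(m+1) - 2^((m+1) + 1),
which is the claimed formula at n = m+1.
This completes the induction.

x_n = -2(-5)^n - 2^(n + 1)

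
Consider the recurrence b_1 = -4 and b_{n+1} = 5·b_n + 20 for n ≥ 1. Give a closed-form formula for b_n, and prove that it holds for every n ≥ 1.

b_n = 5^(n - 1) - 5

Computing the first terms: b_1 = -4, b_2 = 0, b_3 = 20. This suggests b_n = 5^(n - 1) - 5.
For the base case n = 1: the formula gives -4 = -4 = b_1.
Inductive step: suppose the statement holds for some m ≥ 1, so b_m = 5^(m - 1) - 5.
Then b_{m+1} = 5·b_m + 20 = 5·(5^(m - 1) - 5) + 20 = 5^m - 5 = 5^((m+1) - 1) - 5,
which is the claimed formula at n = m+1.
Hence, by induction on n, the claim holds for every n ≥ 1.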